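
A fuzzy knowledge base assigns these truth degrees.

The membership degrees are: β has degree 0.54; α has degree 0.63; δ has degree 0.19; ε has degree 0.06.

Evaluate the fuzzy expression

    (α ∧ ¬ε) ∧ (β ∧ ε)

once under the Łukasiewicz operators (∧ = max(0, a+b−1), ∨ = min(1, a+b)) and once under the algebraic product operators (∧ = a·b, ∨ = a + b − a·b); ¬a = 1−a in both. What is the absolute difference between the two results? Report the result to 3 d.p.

0.019

Under Łukasiewicz:
  ¬ε = 1 − 0.06 = 0.94
  α ∧ ¬ε = max(0, a+b−1) on (0.63, 0.94) = 0.57
  β ∧ ε = max(0, a+b−1) on (0.54, 0.06) = 0.00
  (α ∧ ¬ε) ∧ (β ∧ ε) = max(0, a+b−1) on (0.57, 0.00) = 0.00
  → value = 0.0000
Under algebraic product:
  ¬ε = 1 − 0.0600 = 0.9400
  α ∧ ¬ε = a·b on (0.6300, 0.9400) = 0.5922
  β ∧ ε = a·b on (0.5400, 0.0600) = 0.0324
  (α ∧ ¬ε) ∧ (β ∧ ε) = a·b on (0.5922, 0.0324) = 0.0192
  → value = 0.0192
|0.0000 − 0.0192| = 0.019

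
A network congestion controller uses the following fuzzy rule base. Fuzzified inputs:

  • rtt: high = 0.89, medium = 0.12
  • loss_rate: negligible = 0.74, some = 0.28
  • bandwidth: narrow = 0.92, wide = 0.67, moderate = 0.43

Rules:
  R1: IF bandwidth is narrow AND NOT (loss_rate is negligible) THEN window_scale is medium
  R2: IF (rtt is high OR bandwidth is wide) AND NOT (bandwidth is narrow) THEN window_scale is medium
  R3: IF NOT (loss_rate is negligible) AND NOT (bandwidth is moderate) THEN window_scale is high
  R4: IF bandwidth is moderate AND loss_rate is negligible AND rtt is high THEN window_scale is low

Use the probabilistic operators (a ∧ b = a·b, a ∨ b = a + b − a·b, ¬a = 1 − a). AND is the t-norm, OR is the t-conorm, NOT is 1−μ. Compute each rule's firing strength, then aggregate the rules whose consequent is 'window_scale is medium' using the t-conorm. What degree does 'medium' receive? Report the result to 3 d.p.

R1: narrow=0.92, ¬negligible=1−0.74=0.26; AND[a·b] → w = 0.2392
R2: (high=0.89 OR wide=0.67) = 0.9637; AND[a·b] with ¬narrow=1−0.92=0.08 → w = 0.0771
R3: ¬negligible=1−0.74=0.26, ¬moderate=1−0.43=0.57; AND[a·b] → w = 0.1482
R4: moderate=0.43, negligible=0.74, high=0.89; AND[a·b] → w = 0.2832
Rules with consequent 'medium': {R1, R2} → strengths 0.2392, 0.0771
Aggregate via t-conorm [a + b − a·b]: 0.2979

0.298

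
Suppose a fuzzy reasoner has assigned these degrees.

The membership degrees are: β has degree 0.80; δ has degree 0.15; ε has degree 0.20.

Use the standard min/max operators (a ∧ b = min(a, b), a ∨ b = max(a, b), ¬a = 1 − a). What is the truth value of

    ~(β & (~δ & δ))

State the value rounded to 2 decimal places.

~δ = 1 − 0.15 = 0.85
~δ & δ = min(a, b) on (0.85, 0.15) = 0.15
β & (~δ & δ) = min(a, b) on (0.80, 0.15) = 0.15
~(β & (~δ & δ)) = 1 − 0.15 = 0.85

0.85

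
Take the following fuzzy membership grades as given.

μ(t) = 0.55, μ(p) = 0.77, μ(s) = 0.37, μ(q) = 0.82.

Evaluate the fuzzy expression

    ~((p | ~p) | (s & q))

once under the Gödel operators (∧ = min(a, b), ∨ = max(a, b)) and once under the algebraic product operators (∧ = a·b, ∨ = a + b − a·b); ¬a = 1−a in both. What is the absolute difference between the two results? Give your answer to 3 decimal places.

0.107

Under Gödel:
  ~p = 1 − 0.77 = 0.23
  p | ~p = max(a, b) on (0.77, 0.23) = 0.77
  s & q = min(a, b) on (0.37, 0.82) = 0.37
  (p | ~p) | (s & q) = max(a, b) on (0.77, 0.37) = 0.77
  ~((p | ~p) | (s & q)) = 1 − 0.77 = 0.23
  → value = 0.2300
Under algebraic product:
  ~p = 1 − 0.7700 = 0.2300
  p | ~p = a + b − a·b on (0.7700, 0.2300) = 0.8229
  s & q = a·b on (0.3700, 0.8200) = 0.3034
  (p | ~p) | (s & q) = a + b − a·b on (0.8229, 0.3034) = 0.8766
  ~((p | ~p) | (s & q)) = 1 − 0.8766 = 0.1234
  → value = 0.1234
|0.2300 − 0.1234| = 0.107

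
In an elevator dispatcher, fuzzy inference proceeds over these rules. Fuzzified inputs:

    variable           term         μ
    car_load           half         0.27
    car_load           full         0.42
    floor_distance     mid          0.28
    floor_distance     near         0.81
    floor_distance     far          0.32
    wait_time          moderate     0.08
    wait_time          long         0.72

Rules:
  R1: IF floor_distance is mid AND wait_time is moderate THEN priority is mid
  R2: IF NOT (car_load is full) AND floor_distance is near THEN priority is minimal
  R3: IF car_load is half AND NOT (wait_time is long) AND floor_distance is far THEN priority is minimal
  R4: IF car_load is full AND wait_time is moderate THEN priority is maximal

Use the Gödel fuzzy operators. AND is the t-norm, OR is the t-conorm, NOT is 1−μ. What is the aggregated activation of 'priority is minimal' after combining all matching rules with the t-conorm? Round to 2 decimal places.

0.58

R1: mid=0.28, moderate=0.08; AND[min(a, b)] → w = 0.08
R2: ¬full=1−0.42=0.58, near=0.81; AND[min(a, b)] → w = 0.58
R3: half=0.27, ¬long=1−0.72=0.28, far=0.32; AND[min(a, b)] → w = 0.27
R4: full=0.42, moderate=0.08; AND[min(a, b)] → w = 0.08
Rules with consequent 'minimal': {R2, R3} → strengths 0.58, 0.27
Aggregate via t-conorm [max(a, b)]: 0.58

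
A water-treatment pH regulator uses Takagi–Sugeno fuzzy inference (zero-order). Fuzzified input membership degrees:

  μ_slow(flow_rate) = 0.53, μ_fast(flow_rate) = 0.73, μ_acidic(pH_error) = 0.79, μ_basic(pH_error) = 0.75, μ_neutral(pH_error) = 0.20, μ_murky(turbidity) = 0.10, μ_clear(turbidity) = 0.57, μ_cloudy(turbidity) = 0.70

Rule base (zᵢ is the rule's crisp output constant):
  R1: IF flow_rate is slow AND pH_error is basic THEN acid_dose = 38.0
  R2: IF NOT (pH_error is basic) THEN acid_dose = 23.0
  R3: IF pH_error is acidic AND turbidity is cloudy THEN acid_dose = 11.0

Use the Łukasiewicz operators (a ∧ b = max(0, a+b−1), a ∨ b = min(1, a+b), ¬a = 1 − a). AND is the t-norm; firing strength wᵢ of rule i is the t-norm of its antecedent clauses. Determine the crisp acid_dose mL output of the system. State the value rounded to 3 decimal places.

R1 (z=38.0): slow=0.53, basic=0.75; AND[max(0, a+b−1)] → w = 0.28
R2 (z=23.0): ¬basic=1−0.75=0.25 → w = 0.25
R3 (z=11.0): acidic=0.79, cloudy=0.70; AND[max(0, a+b−1)] → w = 0.49
Weighted average = (0.28·38.0 + 0.25·23.0 + 0.49·11.0) / (0.28 + 0.25 + 0.49)
  = 21.7800 / 1.0200 = 21.353

21.353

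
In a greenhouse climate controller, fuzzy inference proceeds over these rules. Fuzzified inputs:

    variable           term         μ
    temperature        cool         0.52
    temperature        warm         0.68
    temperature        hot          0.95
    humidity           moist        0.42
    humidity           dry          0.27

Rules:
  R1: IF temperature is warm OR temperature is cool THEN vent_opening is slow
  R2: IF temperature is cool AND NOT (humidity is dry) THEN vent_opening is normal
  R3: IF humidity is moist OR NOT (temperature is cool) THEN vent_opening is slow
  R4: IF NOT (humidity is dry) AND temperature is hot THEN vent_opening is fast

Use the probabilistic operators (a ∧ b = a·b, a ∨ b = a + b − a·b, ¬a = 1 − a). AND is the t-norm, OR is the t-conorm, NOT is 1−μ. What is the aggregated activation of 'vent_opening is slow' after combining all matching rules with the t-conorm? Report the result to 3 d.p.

0.954

R1: warm=0.68, cool=0.52; OR[a + b − a·b] → w = 0.8464
R2: cool=0.52, ¬dry=1−0.27=0.73; AND[a·b] → w = 0.3796
R3: moist=0.42, ¬cool=1−0.52=0.48; OR[a + b − a·b] → w = 0.6984
R4: ¬dry=1−0.27=0.73, hot=0.95; AND[a·b] → w = 0.6935
Rules with consequent 'slow': {R1, R3} → strengths 0.8464, 0.6984
Aggregate via t-conorm [a + b − a·b]: 0.9537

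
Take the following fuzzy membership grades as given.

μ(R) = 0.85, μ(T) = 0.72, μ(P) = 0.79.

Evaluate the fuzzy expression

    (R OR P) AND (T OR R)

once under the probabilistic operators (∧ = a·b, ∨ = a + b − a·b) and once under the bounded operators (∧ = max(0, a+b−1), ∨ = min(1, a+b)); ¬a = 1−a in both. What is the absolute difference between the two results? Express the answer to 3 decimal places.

Under probabilistic:
  R OR P = a + b − a·b on (0.8500, 0.7900) = 0.9685
  T OR R = a + b − a·b on (0.7200, 0.8500) = 0.9580
  (R OR P) AND (T OR R) = a·b on (0.9685, 0.9580) = 0.9278
  → value = 0.9278
Under bounded:
  R OR P = min(1, a+b) on (0.85, 0.79) = 1.00
  T OR R = min(1, a+b) on (0.72, 0.85) = 1.00
  (R OR P) AND (T OR R) = max(0, a+b−1) on (1.00, 1.00) = 1.00
  → value = 1.0000
|0.9278 − 1.0000| = 0.072

0.072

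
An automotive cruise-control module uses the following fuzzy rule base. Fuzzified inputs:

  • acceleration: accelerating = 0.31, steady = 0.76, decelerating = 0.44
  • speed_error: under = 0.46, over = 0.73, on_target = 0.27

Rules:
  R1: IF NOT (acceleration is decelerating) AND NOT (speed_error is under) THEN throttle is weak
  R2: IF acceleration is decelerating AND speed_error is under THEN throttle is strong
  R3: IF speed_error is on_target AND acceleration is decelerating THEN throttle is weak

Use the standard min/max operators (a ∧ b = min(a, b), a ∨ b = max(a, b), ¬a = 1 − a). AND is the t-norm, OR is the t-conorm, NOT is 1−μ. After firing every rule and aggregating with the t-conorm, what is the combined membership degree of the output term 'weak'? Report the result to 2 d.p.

R1: ¬decelerating=1−0.44=0.56, ¬under=1−0.46=0.54; AND[min(a, b)] → w = 0.54
R2: decelerating=0.44, under=0.46; AND[min(a, b)] → w = 0.44
R3: on_target=0.27, decelerating=0.44; AND[min(a, b)] → w = 0.27
Rules with consequent 'weak': {R1, R3} → strengths 0.54, 0.27
Aggregate via t-conorm [max(a, b)]: 0.54

0.54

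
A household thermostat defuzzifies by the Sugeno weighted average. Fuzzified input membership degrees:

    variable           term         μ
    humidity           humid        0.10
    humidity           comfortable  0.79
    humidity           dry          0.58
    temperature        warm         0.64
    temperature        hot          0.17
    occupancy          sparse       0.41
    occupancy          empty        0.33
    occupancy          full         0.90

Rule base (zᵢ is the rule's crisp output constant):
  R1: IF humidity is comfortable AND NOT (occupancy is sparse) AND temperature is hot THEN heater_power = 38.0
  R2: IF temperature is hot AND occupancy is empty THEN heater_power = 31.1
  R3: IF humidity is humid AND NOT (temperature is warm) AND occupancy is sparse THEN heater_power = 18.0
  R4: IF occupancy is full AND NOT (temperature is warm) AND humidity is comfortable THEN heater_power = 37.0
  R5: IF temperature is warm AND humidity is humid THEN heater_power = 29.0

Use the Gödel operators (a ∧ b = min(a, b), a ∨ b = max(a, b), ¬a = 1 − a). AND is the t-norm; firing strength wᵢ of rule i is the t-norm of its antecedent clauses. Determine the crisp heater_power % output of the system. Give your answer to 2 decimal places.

R1 (z=38.0): comfortable=0.79, ¬sparse=1−0.41=0.59, hot=0.17; AND[min(a, b)] → w = 0.17
R2 (z=31.1): hot=0.17, empty=0.33; AND[min(a, b)] → w = 0.17
R3 (z=18.0): humid=0.10, ¬warm=1−0.64=0.36, sparse=0.41; AND[min(a, b)] → w = 0.10
R4 (z=37.0): full=0.90, ¬warm=1−0.64=0.36, comfortable=0.79; AND[min(a, b)] → w = 0.36
R5 (z=29.0): warm=0.64, humid=0.10; AND[min(a, b)] → w = 0.10
Weighted average = (0.17·38.0 + 0.17·31.1 + 0.10·18.0 + 0.36·37.0 + 0.10·29.0) / (0.17 + 0.17 + 0.10 + 0.36 + 0.10)
  = 29.7670 / 0.9000 = 33.07

33.07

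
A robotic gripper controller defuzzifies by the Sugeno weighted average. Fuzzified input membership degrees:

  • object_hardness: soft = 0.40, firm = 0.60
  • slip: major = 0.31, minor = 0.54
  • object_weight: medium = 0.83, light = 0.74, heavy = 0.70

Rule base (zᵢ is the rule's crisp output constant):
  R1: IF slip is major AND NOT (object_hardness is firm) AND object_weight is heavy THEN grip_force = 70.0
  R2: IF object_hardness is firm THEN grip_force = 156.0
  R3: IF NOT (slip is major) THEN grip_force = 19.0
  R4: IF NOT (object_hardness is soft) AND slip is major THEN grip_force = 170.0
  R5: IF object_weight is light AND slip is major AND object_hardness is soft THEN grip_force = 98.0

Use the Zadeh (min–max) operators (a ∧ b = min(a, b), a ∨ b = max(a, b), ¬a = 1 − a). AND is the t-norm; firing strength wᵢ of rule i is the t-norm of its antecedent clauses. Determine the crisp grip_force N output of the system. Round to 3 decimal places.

R1 (z=70.0): major=0.31, ¬firm=1−0.60=0.40, heavy=0.70; AND[min(a, b)] → w = 0.31
R2 (z=156.0): firm=0.60 → w = 0.60
R3 (z=19.0): ¬major=1−0.31=0.69 → w = 0.69
R4 (z=170.0): ¬soft=1−0.40=0.60, major=0.31; AND[min(a, b)] → w = 0.31
R5 (z=98.0): light=0.74, major=0.31, soft=0.40; AND[min(a, b)] → w = 0.31
Weighted average = (0.31·70.0 + 0.60·156.0 + 0.69·19.0 + 0.31·170.0 + 0.31·98.0) / (0.31 + 0.60 + 0.69 + 0.31 + 0.31)
  = 211.4900 / 2.2200 = 95.266

95.266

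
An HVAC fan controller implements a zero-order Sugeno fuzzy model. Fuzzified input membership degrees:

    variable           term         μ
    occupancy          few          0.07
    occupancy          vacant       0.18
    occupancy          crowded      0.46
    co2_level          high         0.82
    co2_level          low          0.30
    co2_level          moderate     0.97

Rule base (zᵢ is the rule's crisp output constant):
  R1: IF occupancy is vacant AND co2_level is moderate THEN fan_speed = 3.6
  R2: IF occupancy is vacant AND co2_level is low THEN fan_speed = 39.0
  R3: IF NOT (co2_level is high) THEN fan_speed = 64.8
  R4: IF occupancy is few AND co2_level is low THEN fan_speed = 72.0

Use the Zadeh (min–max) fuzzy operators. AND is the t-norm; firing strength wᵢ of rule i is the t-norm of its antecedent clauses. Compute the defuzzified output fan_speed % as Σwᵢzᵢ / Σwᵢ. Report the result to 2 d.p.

R1 (z=3.6): vacant=0.18, moderate=0.97; AND[min(a, b)] → w = 0.18
R2 (z=39.0): vacant=0.18, low=0.30; AND[min(a, b)] → w = 0.18
R3 (z=64.8): ¬high=1−0.82=0.18 → w = 0.18
R4 (z=72.0): few=0.07, low=0.30; AND[min(a, b)] → w = 0.07
Weighted average = (0.18·3.6 + 0.18·39.0 + 0.18·64.8 + 0.07·72.0) / (0.18 + 0.18 + 0.18 + 0.07)
  = 24.3720 / 0.6100 = 39.95

39.95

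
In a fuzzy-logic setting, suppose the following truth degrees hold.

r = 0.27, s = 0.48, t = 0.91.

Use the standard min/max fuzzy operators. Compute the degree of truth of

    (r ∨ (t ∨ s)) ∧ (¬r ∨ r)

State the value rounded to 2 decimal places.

t ∨ s = max(a, b) on (0.91, 0.48) = 0.91
r ∨ (t ∨ s) = max(a, b) on (0.27, 0.91) = 0.91
¬r = 1 − 0.27 = 0.73
¬r ∨ r = max(a, b) on (0.73, 0.27) = 0.73
(r ∨ (t ∨ s)) ∧ (¬r ∨ r) = min(a, b) on (0.91, 0.73) = 0.73

0.73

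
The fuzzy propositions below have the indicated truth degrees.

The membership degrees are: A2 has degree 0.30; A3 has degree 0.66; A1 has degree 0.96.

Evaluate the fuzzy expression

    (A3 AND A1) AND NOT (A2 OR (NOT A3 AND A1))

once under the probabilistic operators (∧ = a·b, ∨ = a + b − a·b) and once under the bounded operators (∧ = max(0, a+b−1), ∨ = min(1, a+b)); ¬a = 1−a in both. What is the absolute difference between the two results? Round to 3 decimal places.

0.279

Under probabilistic:
  A3 AND A1 = a·b on (0.6600, 0.9600) = 0.6336
  NOT A3 = 1 − 0.6600 = 0.3400
  NOT A3 AND A1 = a·b on (0.3400, 0.9600) = 0.3264
  A2 OR (NOT A3 AND A1) = a + b − a·b on (0.3000, 0.3264) = 0.5285
  NOT (A2 OR (NOT A3 AND A1)) = 1 − 0.5285 = 0.4715
  (A3 AND A1) AND NOT (A2 OR (NOT A3 AND A1)) = a·b on (0.6336, 0.4715) = 0.2988
  → value = 0.2988
Under bounded:
  A3 AND A1 = max(0, a+b−1) on (0.66, 0.96) = 0.62
  NOT A3 = 1 − 0.66 = 0.34
  NOT A3 AND A1 = max(0, a+b−1) on (0.34, 0.96) = 0.30
  A2 OR (NOT A3 AND A1) = min(1, a+b) on (0.30, 0.30) = 0.60
  NOT (A2 OR (NOT A3 AND A1)) = 1 − 0.60 = 0.40
  (A3 AND A1) AND NOT (A2 OR (NOT A3 AND A1)) = max(0, a+b−1) on (0.62, 0.40) = 0.02
  → value = 0.0200
|0.2988 − 0.0200| = 0.279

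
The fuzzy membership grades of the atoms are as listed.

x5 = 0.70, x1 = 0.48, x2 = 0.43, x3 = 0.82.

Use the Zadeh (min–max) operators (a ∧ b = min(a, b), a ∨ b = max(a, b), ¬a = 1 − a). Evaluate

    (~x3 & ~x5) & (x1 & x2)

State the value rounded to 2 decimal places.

~x3 = 1 − 0.82 = 0.18
~x5 = 1 − 0.70 = 0.30
~x3 & ~x5 = min(a, b) on (0.18, 0.30) = 0.18
x1 & x2 = min(a, b) on (0.48, 0.43) = 0.43
(~x3 & ~x5) & (x1 & x2) = min(a, b) on (0.18, 0.43) = 0.18

0.18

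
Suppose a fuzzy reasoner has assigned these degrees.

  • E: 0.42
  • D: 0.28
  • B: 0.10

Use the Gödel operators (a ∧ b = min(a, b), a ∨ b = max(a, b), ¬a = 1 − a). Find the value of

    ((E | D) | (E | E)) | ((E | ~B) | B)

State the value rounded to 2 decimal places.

0.90

E | D = max(a, b) on (0.42, 0.28) = 0.42
E | E = max(a, b) on (0.42, 0.42) = 0.42
(E | D) | (E | E) = max(a, b) on (0.42, 0.42) = 0.42
~B = 1 − 0.10 = 0.90
E | ~B = max(a, b) on (0.42, 0.90) = 0.90
(E | ~B) | B = max(a, b) on (0.90, 0.10) = 0.90
((E | D) | (E | E)) | ((E | ~B) | B) = max(a, b) on (0.42, 0.90) = 0.90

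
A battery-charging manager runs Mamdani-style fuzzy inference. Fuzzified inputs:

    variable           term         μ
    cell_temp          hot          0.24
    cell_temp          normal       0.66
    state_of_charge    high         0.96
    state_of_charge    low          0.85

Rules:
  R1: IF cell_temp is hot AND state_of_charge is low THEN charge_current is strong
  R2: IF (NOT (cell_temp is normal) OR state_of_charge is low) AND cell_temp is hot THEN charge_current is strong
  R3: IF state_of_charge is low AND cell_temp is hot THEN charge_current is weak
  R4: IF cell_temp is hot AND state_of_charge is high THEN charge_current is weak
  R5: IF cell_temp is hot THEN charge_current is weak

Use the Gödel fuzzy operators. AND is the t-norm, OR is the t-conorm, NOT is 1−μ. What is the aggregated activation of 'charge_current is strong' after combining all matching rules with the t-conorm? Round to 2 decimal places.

0.24

R1: hot=0.24, low=0.85; AND[min(a, b)] → w = 0.24
R2: (¬normal=1−0.66=0.34 OR low=0.85) = 0.85; AND[min(a, b)] with hot=0.24 → w = 0.24
R3: low=0.85, hot=0.24; AND[min(a, b)] → w = 0.24
R4: hot=0.24, high=0.96; AND[min(a, b)] → w = 0.24
R5: hot=0.24 → w = 0.24
Rules with consequent 'strong': {R1, R2} → strengths 0.24, 0.24
Aggregate via t-conorm [max(a, b)]: 0.24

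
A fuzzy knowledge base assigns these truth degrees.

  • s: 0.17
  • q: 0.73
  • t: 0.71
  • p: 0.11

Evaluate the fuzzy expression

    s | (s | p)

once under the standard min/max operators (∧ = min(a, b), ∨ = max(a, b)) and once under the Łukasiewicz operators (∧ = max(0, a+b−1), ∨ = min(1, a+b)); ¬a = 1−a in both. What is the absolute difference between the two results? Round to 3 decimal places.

Under standard min/max:
  s | p = max(a, b) on (0.17, 0.11) = 0.17
  s | (s | p) = max(a, b) on (0.17, 0.17) = 0.17
  → value = 0.1700
Under Łukasiewicz:
  s | p = min(1, a+b) on (0.17, 0.11) = 0.28
  s | (s | p) = min(1, a+b) on (0.17, 0.28) = 0.45
  → value = 0.4500
|0.1700 − 0.4500| = 0.280

0.280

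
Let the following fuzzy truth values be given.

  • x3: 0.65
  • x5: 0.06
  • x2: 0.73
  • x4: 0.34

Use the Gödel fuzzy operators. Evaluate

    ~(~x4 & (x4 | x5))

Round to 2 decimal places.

0.66

~x4 = 1 − 0.34 = 0.66
x4 | x5 = max(a, b) on (0.34, 0.06) = 0.34
~x4 & (x4 | x5) = min(a, b) on (0.66, 0.34) = 0.34
~(~x4 & (x4 | x5)) = 1 − 0.34 = 0.66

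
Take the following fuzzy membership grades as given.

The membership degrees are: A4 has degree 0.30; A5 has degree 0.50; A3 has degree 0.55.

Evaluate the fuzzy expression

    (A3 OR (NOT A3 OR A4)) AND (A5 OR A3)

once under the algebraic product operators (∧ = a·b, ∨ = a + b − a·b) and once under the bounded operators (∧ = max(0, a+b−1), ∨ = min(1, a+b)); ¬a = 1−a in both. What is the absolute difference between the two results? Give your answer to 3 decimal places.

Under algebraic product:
  NOT A3 = 1 − 0.5500 = 0.4500
  NOT A3 OR A4 = a + b − a·b on (0.4500, 0.3000) = 0.6150
  A3 OR (NOT A3 OR A4) = a + b − a·b on (0.5500, 0.6150) = 0.8268
  A5 OR A3 = a + b − a·b on (0.5000, 0.5500) = 0.7750
  (A3 OR (NOT A3 OR A4)) AND (A5 OR A3) = a·b on (0.8268, 0.7750) = 0.6407
  → value = 0.6407
Under bounded:
  NOT A3 = 1 − 0.55 = 0.45
  NOT A3 OR A4 = min(1, a+b) on (0.45, 0.30) = 0.75
  A3 OR (NOT A3 OR A4) = min(1, a+b) on (0.55, 0.75) = 1.00
  A5 OR A3 = min(1, a+b) on (0.50, 0.55) = 1.00
  (A3 OR (NOT A3 OR A4)) AND (A5 OR A3) = max(0, a+b−1) on (1.00, 1.00) = 1.00
  → value = 1.0000
|0.6407 − 1.0000| = 0.359

0.359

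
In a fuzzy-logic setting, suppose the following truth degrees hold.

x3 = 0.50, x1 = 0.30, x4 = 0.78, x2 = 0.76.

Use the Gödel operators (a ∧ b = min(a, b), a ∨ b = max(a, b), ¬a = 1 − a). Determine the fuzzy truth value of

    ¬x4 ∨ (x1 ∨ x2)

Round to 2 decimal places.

¬x4 = 1 − 0.78 = 0.22
x1 ∨ x2 = max(a, b) on (0.30, 0.76) = 0.76
¬x4 ∨ (x1 ∨ x2) = max(a, b) on (0.22, 0.76) = 0.76

0.76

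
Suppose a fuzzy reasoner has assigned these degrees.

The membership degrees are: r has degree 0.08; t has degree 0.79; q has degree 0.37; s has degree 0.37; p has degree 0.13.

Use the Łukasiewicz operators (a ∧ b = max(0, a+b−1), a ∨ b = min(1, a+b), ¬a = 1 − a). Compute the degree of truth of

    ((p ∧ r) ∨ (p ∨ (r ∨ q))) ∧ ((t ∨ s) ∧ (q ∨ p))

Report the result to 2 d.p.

p ∧ r = max(0, a+b−1) on (0.13, 0.08) = 0.00
r ∨ q = min(1, a+b) on (0.08, 0.37) = 0.45
p ∨ (r ∨ q) = min(1, a+b) on (0.13, 0.45) = 0.58
(p ∧ r) ∨ (p ∨ (r ∨ q)) = min(1, a+b) on (0.00, 0.58) = 0.58
t ∨ s = min(1, a+b) on (0.79, 0.37) = 1.00
q ∨ p = min(1, a+b) on (0.37, 0.13) = 0.50
(t ∨ s) ∧ (q ∨ p) = max(0, a+b−1) on (1.00, 0.50) = 0.50
((p ∧ r) ∨ (p ∨ (r ∨ q))) ∧ ((t ∨ s) ∧ (q ∨ p)) = max(0, a+b−1) on (0.58, 0.50) = 0.08

0.08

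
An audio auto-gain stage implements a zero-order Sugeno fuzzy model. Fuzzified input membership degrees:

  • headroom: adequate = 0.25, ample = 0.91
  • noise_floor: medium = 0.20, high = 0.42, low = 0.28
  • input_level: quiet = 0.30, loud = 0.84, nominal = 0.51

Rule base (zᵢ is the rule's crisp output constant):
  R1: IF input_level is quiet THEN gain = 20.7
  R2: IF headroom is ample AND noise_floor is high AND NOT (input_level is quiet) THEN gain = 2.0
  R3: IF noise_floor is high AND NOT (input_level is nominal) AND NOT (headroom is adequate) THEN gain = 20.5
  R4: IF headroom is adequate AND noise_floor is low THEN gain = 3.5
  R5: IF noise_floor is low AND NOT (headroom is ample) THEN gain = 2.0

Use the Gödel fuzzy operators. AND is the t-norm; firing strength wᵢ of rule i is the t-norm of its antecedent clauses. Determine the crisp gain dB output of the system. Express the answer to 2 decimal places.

11.29

R1 (z=20.7): quiet=0.30 → w = 0.30
R2 (z=2.0): ample=0.91, high=0.42, ¬quiet=1−0.30=0.70; AND[min(a, b)] → w = 0.42
R3 (z=20.5): high=0.42, ¬nominal=1−0.51=0.49, ¬adequate=1−0.25=0.75; AND[min(a, b)] → w = 0.42
R4 (z=3.5): adequate=0.25, low=0.28; AND[min(a, b)] → w = 0.25
R5 (z=2.0): low=0.28, ¬ample=1−0.91=0.09; AND[min(a, b)] → w = 0.09
Weighted average = (0.30·20.7 + 0.42·2.0 + 0.42·20.5 + 0.25·3.5 + 0.09·2.0) / (0.30 + 0.42 + 0.42 + 0.25 + 0.09)
  = 16.7150 / 1.4800 = 11.29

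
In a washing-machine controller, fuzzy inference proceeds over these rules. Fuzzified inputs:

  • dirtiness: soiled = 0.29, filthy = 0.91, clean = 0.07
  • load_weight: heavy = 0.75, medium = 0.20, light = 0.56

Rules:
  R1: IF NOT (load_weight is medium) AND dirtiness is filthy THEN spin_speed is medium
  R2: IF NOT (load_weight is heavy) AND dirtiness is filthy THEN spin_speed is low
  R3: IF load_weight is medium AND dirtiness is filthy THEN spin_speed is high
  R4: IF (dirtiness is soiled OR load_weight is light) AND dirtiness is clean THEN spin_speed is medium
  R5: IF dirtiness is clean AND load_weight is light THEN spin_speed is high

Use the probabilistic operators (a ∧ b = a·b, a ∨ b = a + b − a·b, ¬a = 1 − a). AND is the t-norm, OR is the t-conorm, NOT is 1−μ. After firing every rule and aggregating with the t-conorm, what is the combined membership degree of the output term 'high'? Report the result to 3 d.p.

0.214

R1: ¬medium=1−0.20=0.80, filthy=0.91; AND[a·b] → w = 0.7280
R2: ¬heavy=1−0.75=0.25, filthy=0.91; AND[a·b] → w = 0.2275
R3: medium=0.20, filthy=0.91; AND[a·b] → w = 0.1820
R4: (soiled=0.29 OR light=0.56) = 0.6876; AND[a·b] with clean=0.07 → w = 0.0481
R5: clean=0.07, light=0.56; AND[a·b] → w = 0.0392
Rules with consequent 'high': {R3, R5} → strengths 0.1820, 0.0392
Aggregate via t-conorm [a + b − a·b]: 0.2141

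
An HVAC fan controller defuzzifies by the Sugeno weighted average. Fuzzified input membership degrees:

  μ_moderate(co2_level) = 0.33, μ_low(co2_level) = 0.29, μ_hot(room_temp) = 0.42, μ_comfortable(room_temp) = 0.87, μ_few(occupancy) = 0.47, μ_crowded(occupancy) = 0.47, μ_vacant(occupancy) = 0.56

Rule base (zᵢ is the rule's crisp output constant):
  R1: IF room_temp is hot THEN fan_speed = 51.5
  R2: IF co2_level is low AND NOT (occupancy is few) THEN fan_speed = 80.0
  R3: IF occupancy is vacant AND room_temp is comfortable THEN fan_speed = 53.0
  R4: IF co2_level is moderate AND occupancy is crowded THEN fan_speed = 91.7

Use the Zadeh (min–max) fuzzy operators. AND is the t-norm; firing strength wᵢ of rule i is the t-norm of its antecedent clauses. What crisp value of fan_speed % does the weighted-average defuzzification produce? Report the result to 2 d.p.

65.48

R1 (z=51.5): hot=0.42 → w = 0.42
R2 (z=80.0): low=0.29, ¬few=1−0.47=0.53; AND[min(a, b)] → w = 0.29
R3 (z=53.0): vacant=0.56, comfortable=0.87; AND[min(a, b)] → w = 0.56
R4 (z=91.7): moderate=0.33, crowded=0.47; AND[min(a, b)] → w = 0.33
Weighted average = (0.42·51.5 + 0.29·80.0 + 0.56·53.0 + 0.33·91.7) / (0.42 + 0.29 + 0.56 + 0.33)
  = 104.7710 / 1.6000 = 65.48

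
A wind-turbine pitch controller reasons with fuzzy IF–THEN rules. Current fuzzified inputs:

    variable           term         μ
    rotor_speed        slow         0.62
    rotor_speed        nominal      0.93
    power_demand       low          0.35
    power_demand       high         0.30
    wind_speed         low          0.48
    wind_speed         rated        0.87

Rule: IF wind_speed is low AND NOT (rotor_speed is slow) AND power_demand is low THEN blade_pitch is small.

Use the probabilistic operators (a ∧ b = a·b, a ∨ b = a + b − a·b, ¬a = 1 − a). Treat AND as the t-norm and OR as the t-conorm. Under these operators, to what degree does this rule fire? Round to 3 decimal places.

0.064

firing strength: low=0.48, ¬slow=1−0.62=0.38, low=0.35; AND[a·b] → w = 0.0638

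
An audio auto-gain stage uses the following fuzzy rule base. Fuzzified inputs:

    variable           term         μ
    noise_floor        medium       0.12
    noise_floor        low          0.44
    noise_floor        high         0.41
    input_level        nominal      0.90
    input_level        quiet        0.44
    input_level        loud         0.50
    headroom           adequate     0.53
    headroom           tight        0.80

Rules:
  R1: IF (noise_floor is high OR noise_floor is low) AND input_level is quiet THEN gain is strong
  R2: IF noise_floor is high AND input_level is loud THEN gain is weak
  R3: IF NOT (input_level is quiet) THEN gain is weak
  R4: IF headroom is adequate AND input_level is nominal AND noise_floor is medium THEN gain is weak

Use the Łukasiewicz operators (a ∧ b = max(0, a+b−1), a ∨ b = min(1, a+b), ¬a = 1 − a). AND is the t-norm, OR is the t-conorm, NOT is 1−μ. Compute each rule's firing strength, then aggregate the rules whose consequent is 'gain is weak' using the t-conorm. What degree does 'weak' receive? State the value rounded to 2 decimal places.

0.56

R1: (high=0.41 OR low=0.44) = 0.85; AND[max(0, a+b−1)] with quiet=0.44 → w = 0.29
R2: high=0.41, loud=0.50; AND[max(0, a+b−1)] → w = 0.00
R3: ¬quiet=1−0.44=0.56 → w = 0.56
R4: adequate=0.53, nominal=0.90, medium=0.12; AND[max(0, a+b−1)] → w = 0.00
Rules with consequent 'weak': {R2, R3, R4} → strengths 0.00, 0.56, 0.00
Aggregate via t-conorm [min(1, a+b)]: 0.56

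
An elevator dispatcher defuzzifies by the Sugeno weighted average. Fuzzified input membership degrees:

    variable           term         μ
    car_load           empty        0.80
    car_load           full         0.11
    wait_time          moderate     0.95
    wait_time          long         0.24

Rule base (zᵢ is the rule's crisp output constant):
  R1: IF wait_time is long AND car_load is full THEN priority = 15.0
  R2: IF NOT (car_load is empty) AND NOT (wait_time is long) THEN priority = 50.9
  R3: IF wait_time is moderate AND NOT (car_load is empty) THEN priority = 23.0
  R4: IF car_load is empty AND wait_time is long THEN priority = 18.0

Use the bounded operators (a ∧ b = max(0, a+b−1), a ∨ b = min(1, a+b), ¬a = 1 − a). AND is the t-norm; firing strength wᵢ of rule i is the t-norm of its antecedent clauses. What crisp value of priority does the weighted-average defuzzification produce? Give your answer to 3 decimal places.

R1 (z=15.0): long=0.24, full=0.11; AND[max(0, a+b−1)] → w = 0.00
R2 (z=50.9): ¬empty=1−0.80=0.20, ¬long=1−0.24=0.76; AND[max(0, a+b−1)] → w = 0.00
R3 (z=23.0): moderate=0.95, ¬empty=1−0.80=0.20; AND[max(0, a+b−1)] → w = 0.15
R4 (z=18.0): empty=0.80, long=0.24; AND[max(0, a+b−1)] → w = 0.04
Weighted average = (0.00·15.0 + 0.00·50.9 + 0.15·23.0 + 0.04·18.0) / (0.00 + 0.00 + 0.15 + 0.04)
  = 4.1700 / 0.1900 = 21.947

21.947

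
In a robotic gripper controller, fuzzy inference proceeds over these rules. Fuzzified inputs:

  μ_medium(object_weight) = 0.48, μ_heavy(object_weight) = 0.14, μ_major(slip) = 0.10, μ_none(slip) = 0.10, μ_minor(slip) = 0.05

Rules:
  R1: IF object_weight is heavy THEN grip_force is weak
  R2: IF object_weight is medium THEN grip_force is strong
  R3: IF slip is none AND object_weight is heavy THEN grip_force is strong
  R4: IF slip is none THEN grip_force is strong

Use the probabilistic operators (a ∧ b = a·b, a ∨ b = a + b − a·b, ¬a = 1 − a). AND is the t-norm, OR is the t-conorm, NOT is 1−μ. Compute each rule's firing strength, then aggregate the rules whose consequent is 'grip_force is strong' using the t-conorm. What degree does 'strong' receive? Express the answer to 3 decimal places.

0.539

R1: heavy=0.14 → w = 0.1400
R2: medium=0.48 → w = 0.4800
R3: none=0.10, heavy=0.14; AND[a·b] → w = 0.0140
R4: none=0.10 → w = 0.1000
Rules with consequent 'strong': {R2, R3, R4} → strengths 0.4800, 0.0140, 0.1000
Aggregate via t-conorm [a + b − a·b]: 0.5386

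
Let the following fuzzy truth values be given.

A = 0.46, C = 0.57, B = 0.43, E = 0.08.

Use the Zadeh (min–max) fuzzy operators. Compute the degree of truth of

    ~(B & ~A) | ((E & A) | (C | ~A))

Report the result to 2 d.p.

~A = 1 − 0.46 = 0.54
B & ~A = min(a, b) on (0.43, 0.54) = 0.43
~(B & ~A) = 1 − 0.43 = 0.57
E & A = min(a, b) on (0.08, 0.46) = 0.08
~A = 1 − 0.46 = 0.54
C | ~A = max(a, b) on (0.57, 0.54) = 0.57
(E & A) | (C | ~A) = max(a, b) on (0.08, 0.57) = 0.57
~(B & ~A) | ((E & A) | (C | ~A)) = max(a, b) on (0.57, 0.57) = 0.57

0.57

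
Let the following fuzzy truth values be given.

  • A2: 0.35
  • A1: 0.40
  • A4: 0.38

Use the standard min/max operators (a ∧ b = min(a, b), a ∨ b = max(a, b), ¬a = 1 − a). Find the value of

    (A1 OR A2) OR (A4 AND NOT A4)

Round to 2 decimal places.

0.40

A1 OR A2 = max(a, b) on (0.40, 0.35) = 0.40
NOT A4 = 1 − 0.38 = 0.62
A4 AND NOT A4 = min(a, b) on (0.38, 0.62) = 0.38
(A1 OR A2) OR (A4 AND NOT A4) = max(a, b) on (0.40, 0.38) = 0.40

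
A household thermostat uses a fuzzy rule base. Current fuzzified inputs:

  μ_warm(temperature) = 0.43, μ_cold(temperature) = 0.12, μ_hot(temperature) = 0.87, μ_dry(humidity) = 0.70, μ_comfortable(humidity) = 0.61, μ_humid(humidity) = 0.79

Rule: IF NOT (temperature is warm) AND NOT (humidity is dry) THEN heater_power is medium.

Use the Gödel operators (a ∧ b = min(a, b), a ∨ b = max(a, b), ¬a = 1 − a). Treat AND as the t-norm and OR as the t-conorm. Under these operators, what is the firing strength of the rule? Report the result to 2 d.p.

firing strength: ¬warm=1−0.43=0.57, ¬dry=1−0.70=0.30; AND[min(a, b)] → w = 0.30

0.30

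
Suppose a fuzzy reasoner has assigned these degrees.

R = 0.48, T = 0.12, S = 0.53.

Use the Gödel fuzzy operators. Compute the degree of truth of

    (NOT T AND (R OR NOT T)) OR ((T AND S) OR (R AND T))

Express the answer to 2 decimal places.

0.88

NOT T = 1 − 0.12 = 0.88
NOT T = 1 − 0.12 = 0.88
R OR NOT T = max(a, b) on (0.48, 0.88) = 0.88
NOT T AND (R OR NOT T) = min(a, b) on (0.88, 0.88) = 0.88
T AND S = min(a, b) on (0.12, 0.53) = 0.12
R AND T = min(a, b) on (0.48, 0.12) = 0.12
(T AND S) OR (R AND T) = max(a, b) on (0.12, 0.12) = 0.12
(NOT T AND (R OR NOT T)) OR ((T AND S) OR (R AND T)) = max(a, b) on (0.88, 0.12) = 0.88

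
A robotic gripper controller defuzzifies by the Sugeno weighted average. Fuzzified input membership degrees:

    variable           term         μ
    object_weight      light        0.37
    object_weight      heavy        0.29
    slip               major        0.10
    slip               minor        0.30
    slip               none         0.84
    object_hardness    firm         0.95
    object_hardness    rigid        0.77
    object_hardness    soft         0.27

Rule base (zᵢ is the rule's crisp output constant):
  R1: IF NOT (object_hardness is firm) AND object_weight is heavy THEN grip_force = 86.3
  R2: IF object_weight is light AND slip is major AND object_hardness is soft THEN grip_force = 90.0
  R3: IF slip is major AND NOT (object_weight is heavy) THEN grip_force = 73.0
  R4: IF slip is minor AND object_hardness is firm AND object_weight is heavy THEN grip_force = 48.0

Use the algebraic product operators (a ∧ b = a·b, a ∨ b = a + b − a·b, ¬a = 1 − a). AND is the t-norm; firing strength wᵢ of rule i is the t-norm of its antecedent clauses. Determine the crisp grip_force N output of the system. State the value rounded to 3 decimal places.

R1 (z=86.3): ¬firm=1−0.95=0.05, heavy=0.29; AND[a·b] → w = 0.0145
R2 (z=90.0): light=0.37, major=0.10, soft=0.27; AND[a·b] → w = 0.0100
R3 (z=73.0): major=0.10, ¬heavy=1−0.29=0.71; AND[a·b] → w = 0.0710
R4 (z=48.0): minor=0.30, firm=0.95, heavy=0.29; AND[a·b] → w = 0.0826
Weighted average = (0.0145·86.3 + 0.0100·90.0 + 0.0710·73.0 + 0.0826·48.0) / (0.0145 + 0.0100 + 0.0710 + 0.0826)
  = 11.3006 / 0.1781 = 63.437

63.437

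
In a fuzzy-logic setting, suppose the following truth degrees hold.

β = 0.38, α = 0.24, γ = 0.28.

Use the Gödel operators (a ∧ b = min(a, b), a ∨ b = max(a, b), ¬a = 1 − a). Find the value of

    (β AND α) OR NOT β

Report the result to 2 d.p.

β AND α = min(a, b) on (0.38, 0.24) = 0.24
NOT β = 1 − 0.38 = 0.62
(β AND α) OR NOT β = max(a, b) on (0.24, 0.62) = 0.62

0.62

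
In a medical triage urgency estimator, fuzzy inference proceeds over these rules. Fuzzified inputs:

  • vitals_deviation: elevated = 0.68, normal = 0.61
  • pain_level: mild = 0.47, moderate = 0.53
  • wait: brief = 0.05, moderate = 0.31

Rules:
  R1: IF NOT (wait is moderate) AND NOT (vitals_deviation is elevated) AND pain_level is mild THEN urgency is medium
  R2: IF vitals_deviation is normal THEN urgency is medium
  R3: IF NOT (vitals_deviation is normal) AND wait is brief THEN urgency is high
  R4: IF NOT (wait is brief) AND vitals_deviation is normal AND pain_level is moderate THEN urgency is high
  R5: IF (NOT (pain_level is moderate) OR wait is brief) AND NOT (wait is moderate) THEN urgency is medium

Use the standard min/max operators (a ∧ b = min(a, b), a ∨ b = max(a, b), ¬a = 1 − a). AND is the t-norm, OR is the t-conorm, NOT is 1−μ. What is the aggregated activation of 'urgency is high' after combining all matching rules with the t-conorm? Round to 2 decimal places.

R1: ¬moderate=1−0.31=0.69, ¬elevated=1−0.68=0.32, mild=0.47; AND[min(a, b)] → w = 0.32
R2: normal=0.61 → w = 0.61
R3: ¬normal=1−0.61=0.39, brief=0.05; AND[min(a, b)] → w = 0.05
R4: ¬brief=1−0.05=0.95, normal=0.61, moderate=0.53; AND[min(a, b)] → w = 0.53
R5: (¬moderate=1−0.53=0.47 OR brief=0.05) = 0.47; AND[min(a, b)] with ¬moderate=1−0.31=0.69 → w = 0.47
Rules with consequent 'high': {R3, R4} → strengths 0.05, 0.53
Aggregate via t-conorm [max(a, b)]: 0.53

0.53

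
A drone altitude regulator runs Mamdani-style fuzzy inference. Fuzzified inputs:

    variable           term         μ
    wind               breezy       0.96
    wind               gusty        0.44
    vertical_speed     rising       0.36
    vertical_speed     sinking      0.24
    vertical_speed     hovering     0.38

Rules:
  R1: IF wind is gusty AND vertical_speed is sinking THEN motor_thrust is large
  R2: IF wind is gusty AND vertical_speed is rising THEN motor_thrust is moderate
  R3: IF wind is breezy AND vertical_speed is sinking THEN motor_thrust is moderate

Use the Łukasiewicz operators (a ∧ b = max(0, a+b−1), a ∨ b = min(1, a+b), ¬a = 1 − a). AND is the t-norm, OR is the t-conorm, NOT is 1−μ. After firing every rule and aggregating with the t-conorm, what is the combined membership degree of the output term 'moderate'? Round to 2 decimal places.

0.20

R1: gusty=0.44, sinking=0.24; AND[max(0, a+b−1)] → w = 0.00
R2: gusty=0.44, rising=0.36; AND[max(0, a+b−1)] → w = 0.00
R3: breezy=0.96, sinking=0.24; AND[max(0, a+b−1)] → w = 0.20
Rules with consequent 'moderate': {R2, R3} → strengths 0.00, 0.20
Aggregate via t-conorm [min(1, a+b)]: 0.20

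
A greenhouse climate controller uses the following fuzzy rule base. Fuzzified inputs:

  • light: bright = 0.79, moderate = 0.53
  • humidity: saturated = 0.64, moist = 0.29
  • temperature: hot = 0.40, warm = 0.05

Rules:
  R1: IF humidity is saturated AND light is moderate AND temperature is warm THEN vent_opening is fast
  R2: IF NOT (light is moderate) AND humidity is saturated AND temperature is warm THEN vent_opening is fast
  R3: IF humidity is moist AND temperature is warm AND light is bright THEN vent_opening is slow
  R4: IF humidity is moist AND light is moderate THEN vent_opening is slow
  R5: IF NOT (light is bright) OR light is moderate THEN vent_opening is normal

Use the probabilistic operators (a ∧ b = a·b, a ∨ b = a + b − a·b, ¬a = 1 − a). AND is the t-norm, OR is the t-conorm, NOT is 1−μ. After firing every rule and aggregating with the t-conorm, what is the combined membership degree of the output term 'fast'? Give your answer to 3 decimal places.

0.032

R1: saturated=0.64, moderate=0.53, warm=0.05; AND[a·b] → w = 0.0170
R2: ¬moderate=1−0.53=0.47, saturated=0.64, warm=0.05; AND[a·b] → w = 0.0150
R3: moist=0.29, warm=0.05, bright=0.79; AND[a·b] → w = 0.0115
R4: moist=0.29, moderate=0.53; AND[a·b] → w = 0.1537
R5: ¬bright=1−0.79=0.21, moderate=0.53; OR[a + b − a·b] → w = 0.6287
Rules with consequent 'fast': {R1, R2} → strengths 0.0170, 0.0150
Aggregate via t-conorm [a + b − a·b]: 0.0317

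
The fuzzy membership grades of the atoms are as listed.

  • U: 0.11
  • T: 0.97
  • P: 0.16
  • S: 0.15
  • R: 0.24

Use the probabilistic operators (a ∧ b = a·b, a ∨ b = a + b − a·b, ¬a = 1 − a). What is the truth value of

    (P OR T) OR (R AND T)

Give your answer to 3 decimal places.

0.981

P OR T = a + b − a·b on (0.1600, 0.9700) = 0.9748
R AND T = a·b on (0.2400, 0.9700) = 0.2328
(P OR T) OR (R AND T) = a + b − a·b on (0.9748, 0.2328) = 0.9807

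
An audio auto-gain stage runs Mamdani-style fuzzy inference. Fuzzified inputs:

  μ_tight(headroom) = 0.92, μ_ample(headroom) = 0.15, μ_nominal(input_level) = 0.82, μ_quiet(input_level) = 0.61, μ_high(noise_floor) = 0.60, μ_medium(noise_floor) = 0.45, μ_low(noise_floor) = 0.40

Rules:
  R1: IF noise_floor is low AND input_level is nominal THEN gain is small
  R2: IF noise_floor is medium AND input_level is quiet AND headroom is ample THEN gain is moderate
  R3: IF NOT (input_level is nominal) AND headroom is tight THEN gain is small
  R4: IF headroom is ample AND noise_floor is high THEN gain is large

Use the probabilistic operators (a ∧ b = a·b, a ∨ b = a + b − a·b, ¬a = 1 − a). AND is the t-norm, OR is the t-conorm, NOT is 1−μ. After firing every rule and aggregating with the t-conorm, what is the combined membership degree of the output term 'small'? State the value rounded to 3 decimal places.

0.439

R1: low=0.40, nominal=0.82; AND[a·b] → w = 0.3280
R2: medium=0.45, quiet=0.61, ample=0.15; AND[a·b] → w = 0.0412
R3: ¬nominal=1−0.82=0.18, tight=0.92; AND[a·b] → w = 0.1656
R4: ample=0.15, high=0.60; AND[a·b] → w = 0.0900
Rules with consequent 'small': {R1, R3} → strengths 0.3280, 0.1656
Aggregate via t-conorm [a + b − a·b]: 0.4393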